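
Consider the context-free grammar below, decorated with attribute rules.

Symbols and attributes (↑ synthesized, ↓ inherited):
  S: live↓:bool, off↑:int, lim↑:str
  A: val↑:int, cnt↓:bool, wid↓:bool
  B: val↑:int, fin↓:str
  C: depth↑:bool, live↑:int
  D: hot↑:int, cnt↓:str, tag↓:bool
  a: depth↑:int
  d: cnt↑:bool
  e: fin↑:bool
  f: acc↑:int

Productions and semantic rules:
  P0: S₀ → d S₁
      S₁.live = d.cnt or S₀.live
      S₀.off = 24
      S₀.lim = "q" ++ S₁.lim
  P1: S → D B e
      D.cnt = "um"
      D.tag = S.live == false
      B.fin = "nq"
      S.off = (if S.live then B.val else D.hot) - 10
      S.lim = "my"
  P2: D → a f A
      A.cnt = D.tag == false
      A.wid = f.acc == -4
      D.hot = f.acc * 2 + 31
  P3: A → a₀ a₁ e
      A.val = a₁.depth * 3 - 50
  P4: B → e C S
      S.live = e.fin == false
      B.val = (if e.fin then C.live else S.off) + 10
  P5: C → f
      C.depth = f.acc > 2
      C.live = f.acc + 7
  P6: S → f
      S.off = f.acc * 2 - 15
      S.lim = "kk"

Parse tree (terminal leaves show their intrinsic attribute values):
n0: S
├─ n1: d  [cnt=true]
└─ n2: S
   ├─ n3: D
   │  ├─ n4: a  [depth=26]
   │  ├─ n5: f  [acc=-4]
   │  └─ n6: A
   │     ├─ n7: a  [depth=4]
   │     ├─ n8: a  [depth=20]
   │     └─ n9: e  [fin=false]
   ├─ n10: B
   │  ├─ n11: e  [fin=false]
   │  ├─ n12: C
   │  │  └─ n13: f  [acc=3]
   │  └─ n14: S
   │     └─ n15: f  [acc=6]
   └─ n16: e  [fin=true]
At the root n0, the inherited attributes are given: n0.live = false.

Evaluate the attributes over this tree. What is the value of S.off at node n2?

1. n0.live = false  [given at root]
2. n1.cnt = true  [terminal]
3. n2.live = true  [d.cnt or S₀.live]
4. n3.cnt = "um"  ["um"]
5. n3.tag = false  [S.live == false]
6. n4.depth = 26  [terminal]
7. n5.acc = -4  [terminal]
8. n6.cnt = true  [D.tag == false]
9. n6.wid = true  [f.acc == -4]
10. n7.depth = 4  [terminal]
11. n8.depth = 20  [terminal]
12. n9.fin = false  [terminal]
13. n6.val = 10  [a₁.depth * 3 - 50]
14. n3.hot = 23  [f.acc * 2 + 31]
15. n10.fin = "nq"  ["nq"]
16. n11.fin = false  [terminal]
17. n13.acc = 3  [terminal]
18. n12.depth = true  [f.acc > 2]
19. n12.live = 10  [f.acc + 7]
20. n14.live = true  [e.fin == false]
21. n15.acc = 6  [terminal]
22. n14.off = -3  [f.acc * 2 - 15]
23. n14.lim = "kk"  ["kk"]
24. n10.val = 7  [(if e.fin then C.live else S.off) + 10]
25. n16.fin = true  [terminal]
26. n2.off = -3  [(if S.live then B.val else D.hot) - 10]
27. n2.lim = "my"  ["my"]
28. n0.off = 24  [24]
29. n0.lim = "qmy"  ["q" ++ S₁.lim]

-3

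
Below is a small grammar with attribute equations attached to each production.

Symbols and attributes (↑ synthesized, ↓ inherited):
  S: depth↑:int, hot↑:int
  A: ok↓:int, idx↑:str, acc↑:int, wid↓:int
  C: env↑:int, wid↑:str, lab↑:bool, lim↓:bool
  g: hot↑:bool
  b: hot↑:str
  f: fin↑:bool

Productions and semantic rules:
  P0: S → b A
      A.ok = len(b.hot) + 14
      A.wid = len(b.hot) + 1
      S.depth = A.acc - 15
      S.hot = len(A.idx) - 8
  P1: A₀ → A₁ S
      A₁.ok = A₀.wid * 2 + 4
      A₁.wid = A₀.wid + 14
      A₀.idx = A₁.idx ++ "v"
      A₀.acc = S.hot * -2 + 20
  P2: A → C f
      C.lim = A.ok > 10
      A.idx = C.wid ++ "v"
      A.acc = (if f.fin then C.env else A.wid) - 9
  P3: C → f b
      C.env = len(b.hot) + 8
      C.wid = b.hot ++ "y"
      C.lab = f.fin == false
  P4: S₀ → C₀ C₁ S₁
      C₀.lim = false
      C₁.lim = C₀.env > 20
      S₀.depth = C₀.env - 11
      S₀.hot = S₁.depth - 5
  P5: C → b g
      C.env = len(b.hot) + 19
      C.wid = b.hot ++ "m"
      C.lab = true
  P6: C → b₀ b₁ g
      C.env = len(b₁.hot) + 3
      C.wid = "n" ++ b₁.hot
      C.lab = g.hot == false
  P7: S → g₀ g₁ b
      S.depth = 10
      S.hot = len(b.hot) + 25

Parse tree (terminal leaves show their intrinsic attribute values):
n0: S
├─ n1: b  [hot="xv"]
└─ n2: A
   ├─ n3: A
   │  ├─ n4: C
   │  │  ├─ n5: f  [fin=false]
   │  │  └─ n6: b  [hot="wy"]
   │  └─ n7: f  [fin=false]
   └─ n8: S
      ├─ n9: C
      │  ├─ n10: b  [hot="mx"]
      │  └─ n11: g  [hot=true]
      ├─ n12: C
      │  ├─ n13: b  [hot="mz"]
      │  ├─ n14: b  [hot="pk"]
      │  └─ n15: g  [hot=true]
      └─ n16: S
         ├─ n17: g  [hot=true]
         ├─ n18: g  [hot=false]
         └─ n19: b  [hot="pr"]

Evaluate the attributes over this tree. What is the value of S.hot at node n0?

-3

1. n1.hot = "xv"  [terminal]
2. n2.ok = 16  [len(b.hot) + 14]
3. n2.wid = 3  [len(b.hot) + 1]
4. n3.ok = 10  [A₀.wid * 2 + 4]
5. n3.wid = 17  [A₀.wid + 14]
6. n4.lim = false  [A.ok > 10]
7. n5.fin = false  [terminal]
8. n6.hot = "wy"  [terminal]
9. n4.env = 10  [len(b.hot) + 8]
10. n4.wid = "wyy"  [b.hot ++ "y"]
11. n4.lab = true  [f.fin == false]
12. n7.fin = false  [terminal]
13. n3.idx = "wyyv"  [C.wid ++ "v"]
14. n3.acc = 8  [(if f.fin then C.env else A.wid) - 9]
15. n9.lim = false  [false]
16. n10.hot = "mx"  [terminal]
17. n11.hot = true  [terminal]
18. n9.env = 21  [len(b.hot) + 19]
19. n9.wid = "mxm"  [b.hot ++ "m"]
20. n9.lab = true  [true]
21. n12.lim = true  [C₀.env > 20]
22. n13.hot = "mz"  [terminal]
23. n14.hot = "pk"  [terminal]
24. n15.hot = true  [terminal]
25. n12.env = 5  [len(b₁.hot) + 3]
26. n12.wid = "npk"  ["n" ++ b₁.hot]
27. n12.lab = false  [g.hot == false]
28. n17.hot = true  [terminal]
29. n18.hot = false  [terminal]
30. n19.hot = "pr"  [terminal]
31. n16.depth = 10  [10]
32. n16.hot = 27  [len(b.hot) + 25]
33. n8.depth = 10  [C₀.env - 11]
34. n8.hot = 5  [S₁.depth - 5]
35. n2.idx = "wyyvv"  [A₁.idx ++ "v"]
36. n2.acc = 10  [S.hot * -2 + 20]
37. n0.depth = -5  [A.acc - 15]
38. n0.hot = -3  [len(A.idx) - 8]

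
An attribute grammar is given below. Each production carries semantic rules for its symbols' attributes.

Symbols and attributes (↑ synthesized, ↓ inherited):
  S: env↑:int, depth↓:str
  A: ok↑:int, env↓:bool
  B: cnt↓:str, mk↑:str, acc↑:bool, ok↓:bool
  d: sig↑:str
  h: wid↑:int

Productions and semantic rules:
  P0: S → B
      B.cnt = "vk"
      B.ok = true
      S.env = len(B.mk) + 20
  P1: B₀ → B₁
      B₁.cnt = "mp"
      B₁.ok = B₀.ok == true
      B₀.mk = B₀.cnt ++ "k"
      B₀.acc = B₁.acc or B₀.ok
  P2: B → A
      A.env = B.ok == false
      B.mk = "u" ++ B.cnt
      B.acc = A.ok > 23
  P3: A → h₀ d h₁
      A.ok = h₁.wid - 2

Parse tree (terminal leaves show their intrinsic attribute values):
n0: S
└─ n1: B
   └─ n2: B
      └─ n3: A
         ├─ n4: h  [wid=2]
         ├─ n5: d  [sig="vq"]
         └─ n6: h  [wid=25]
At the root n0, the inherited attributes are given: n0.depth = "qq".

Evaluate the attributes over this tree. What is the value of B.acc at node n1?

true

1. n0.depth = "qq"  [given at root]
2. n1.cnt = "vk"  ["vk"]
3. n1.ok = true  [true]
4. n2.cnt = "mp"  ["mp"]
5. n2.ok = true  [B₀.ok == true]
6. n3.env = false  [B.ok == false]
7. n4.wid = 2  [terminal]
8. n5.sig = "vq"  [terminal]
9. n6.wid = 25  [terminal]
10. n3.ok = 23  [h₁.wid - 2]
11. n2.mk = "ump"  ["u" ++ B.cnt]
12. n2.acc = false  [A.ok > 23]
13. n1.mk = "vkk"  [B₀.cnt ++ "k"]
14. n1.acc = true  [B₁.acc or B₀.ok]
15. n0.env = 23  [len(B.mk) + 20]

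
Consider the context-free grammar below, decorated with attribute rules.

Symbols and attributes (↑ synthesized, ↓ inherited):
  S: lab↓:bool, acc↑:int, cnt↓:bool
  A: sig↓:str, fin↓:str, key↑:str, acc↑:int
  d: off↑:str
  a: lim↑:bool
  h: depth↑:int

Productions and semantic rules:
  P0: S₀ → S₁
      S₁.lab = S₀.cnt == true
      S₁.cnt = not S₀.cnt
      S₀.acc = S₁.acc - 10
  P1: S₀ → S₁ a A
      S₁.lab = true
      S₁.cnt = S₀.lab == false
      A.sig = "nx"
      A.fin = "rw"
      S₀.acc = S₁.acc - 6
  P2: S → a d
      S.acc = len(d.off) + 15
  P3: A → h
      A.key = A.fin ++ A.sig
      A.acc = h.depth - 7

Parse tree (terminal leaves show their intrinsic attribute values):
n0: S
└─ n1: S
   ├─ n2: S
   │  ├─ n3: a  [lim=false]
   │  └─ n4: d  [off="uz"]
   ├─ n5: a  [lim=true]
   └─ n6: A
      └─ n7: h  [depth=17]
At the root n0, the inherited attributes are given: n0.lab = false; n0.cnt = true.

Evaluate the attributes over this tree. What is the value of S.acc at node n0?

1. n0.lab = false  [given at root]
2. n0.cnt = true  [given at root]
3. n1.lab = true  [S₀.cnt == true]
4. n1.cnt = false  [not S₀.cnt]
5. n2.lab = true  [true]
6. n2.cnt = false  [S₀.lab == false]
7. n3.lim = false  [terminal]
8. n4.off = "uz"  [terminal]
9. n2.acc = 17  [len(d.off) + 15]
10. n5.lim = true  [terminal]
11. n6.sig = "nx"  ["nx"]
12. n6.fin = "rw"  ["rw"]
13. n7.depth = 17  [terminal]
14. n6.key = "rwnx"  [A.fin ++ A.sig]
15. n6.acc = 10  [h.depth - 7]
16. n1.acc = 11  [S₁.acc - 6]
17. n0.acc = 1  [S₁.acc - 10]

1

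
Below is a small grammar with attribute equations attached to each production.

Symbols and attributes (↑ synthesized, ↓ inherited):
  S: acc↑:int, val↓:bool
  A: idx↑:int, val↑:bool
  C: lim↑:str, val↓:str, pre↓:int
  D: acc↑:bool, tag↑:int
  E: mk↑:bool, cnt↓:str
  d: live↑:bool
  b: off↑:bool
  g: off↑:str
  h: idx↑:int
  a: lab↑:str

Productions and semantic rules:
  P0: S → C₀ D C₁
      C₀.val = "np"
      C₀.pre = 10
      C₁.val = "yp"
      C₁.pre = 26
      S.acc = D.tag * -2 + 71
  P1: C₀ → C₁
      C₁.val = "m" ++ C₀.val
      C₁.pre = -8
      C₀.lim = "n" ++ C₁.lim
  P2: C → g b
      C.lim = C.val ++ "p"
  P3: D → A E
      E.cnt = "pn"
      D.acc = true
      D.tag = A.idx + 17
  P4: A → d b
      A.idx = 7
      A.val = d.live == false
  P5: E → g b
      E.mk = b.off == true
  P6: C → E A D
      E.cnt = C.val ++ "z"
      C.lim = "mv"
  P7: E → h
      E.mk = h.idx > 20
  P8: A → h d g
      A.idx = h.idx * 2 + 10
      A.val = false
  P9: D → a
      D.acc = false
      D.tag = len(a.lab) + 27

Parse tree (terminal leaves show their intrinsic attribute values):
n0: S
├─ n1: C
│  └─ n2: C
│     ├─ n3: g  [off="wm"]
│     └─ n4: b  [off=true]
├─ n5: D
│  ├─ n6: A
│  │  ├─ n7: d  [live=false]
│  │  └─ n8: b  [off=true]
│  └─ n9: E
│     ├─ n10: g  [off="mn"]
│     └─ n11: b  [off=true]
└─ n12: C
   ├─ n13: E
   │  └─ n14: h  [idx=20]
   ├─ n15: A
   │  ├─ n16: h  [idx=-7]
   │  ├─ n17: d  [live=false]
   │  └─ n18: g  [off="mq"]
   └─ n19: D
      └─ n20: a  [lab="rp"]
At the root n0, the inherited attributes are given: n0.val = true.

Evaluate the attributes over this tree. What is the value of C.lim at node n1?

"nmnpp"

1. n0.val = true  [given at root]
2. n1.val = "np"  ["np"]
3. n1.pre = 10  [10]
4. n2.val = "mnp"  ["m" ++ C₀.val]
5. n2.pre = -8  [-8]
6. n3.off = "wm"  [terminal]
7. n4.off = true  [terminal]
8. n2.lim = "mnpp"  [C.val ++ "p"]
9. n1.lim = "nmnpp"  ["n" ++ C₁.lim]
10. n7.live = false  [terminal]
11. n8.off = true  [terminal]
12. n6.idx = 7  [7]
13. n6.val = true  [d.live == false]
14. n9.cnt = "pn"  ["pn"]
15. n10.off = "mn"  [terminal]
16. n11.off = true  [terminal]
17. n9.mk = true  [b.off == true]
18. n5.acc = true  [true]
19. n5.tag = 24  [A.idx + 17]
20. n12.val = "yp"  ["yp"]
21. n12.pre = 26  [26]
22. n13.cnt = "ypz"  [C.val ++ "z"]
23. n14.idx = 20  [terminal]
24. n13.mk = false  [h.idx > 20]
25. n16.idx = -7  [terminal]
26. n17.live = false  [terminal]
27. n18.off = "mq"  [terminal]
28. n15.idx = -4  [h.idx * 2 + 10]
29. n15.val = false  [false]
30. n20.lab = "rp"  [terminal]
31. n19.acc = false  [false]
32. n19.tag = 29  [len(a.lab) + 27]
33. n12.lim = "mv"  ["mv"]
34. n0.acc = 23  [D.tag * -2 + 71]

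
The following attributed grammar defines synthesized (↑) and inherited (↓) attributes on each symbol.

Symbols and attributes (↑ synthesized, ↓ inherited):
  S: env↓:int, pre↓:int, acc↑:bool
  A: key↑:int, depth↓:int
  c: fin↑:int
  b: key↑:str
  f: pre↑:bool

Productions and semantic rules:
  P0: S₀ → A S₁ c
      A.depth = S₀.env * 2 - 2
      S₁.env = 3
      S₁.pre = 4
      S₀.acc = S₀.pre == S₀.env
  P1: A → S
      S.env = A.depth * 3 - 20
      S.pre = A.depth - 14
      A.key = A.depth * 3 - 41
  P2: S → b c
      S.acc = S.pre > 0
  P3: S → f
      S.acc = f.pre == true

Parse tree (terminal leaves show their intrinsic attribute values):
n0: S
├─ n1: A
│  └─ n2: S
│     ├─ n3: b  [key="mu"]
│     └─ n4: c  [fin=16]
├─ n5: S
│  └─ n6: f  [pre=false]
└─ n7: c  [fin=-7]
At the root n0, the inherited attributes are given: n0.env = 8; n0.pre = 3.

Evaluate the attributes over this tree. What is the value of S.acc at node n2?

false

1. n0.env = 8  [given at root]
2. n0.pre = 3  [given at root]
3. n1.depth = 14  [S₀.env * 2 - 2]
4. n2.env = 22  [A.depth * 3 - 20]
5. n2.pre = 0  [A.depth - 14]
6. n3.key = "mu"  [terminal]
7. n4.fin = 16  [terminal]
8. n2.acc = false  [S.pre > 0]
9. n1.key = 1  [A.depth * 3 - 41]
10. n5.env = 3  [3]
11. n5.pre = 4  [4]
12. n6.pre = false  [terminal]
13. n5.acc = false  [f.pre == true]
14. n7.fin = -7  [terminal]
15. n0.acc = false  [S₀.pre == S₀.env]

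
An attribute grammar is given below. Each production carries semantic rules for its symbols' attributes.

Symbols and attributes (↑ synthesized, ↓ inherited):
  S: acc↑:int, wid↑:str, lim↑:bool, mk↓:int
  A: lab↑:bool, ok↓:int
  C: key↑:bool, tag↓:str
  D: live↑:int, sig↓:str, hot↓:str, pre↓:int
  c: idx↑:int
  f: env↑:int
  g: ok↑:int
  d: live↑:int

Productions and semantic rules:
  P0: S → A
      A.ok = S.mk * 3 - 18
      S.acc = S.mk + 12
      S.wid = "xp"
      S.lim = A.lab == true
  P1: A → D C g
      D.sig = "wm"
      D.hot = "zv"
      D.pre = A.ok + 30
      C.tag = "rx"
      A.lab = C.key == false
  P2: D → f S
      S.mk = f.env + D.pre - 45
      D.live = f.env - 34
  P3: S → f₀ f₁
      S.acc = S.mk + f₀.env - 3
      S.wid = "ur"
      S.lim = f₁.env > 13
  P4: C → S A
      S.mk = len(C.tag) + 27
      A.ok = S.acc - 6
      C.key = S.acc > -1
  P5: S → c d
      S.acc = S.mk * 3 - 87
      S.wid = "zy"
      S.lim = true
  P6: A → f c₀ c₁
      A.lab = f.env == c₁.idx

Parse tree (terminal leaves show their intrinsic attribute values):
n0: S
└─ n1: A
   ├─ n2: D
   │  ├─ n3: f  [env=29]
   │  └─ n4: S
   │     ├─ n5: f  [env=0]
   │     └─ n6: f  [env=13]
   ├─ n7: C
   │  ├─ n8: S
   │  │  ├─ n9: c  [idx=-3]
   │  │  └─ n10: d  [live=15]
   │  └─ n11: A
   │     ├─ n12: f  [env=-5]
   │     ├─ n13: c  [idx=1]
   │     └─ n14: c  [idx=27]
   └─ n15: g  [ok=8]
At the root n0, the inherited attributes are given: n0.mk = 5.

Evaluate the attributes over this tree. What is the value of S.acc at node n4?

1. n0.mk = 5  [given at root]
2. n1.ok = -3  [S.mk * 3 - 18]
3. n2.sig = "wm"  ["wm"]
4. n2.hot = "zv"  ["zv"]
5. n2.pre = 27  [A.ok + 30]
6. n3.env = 29  [terminal]
7. n4.mk = 11  [f.env + D.pre - 45]
8. n5.env = 0  [terminal]
9. n6.env = 13  [terminal]
10. n4.acc = 8  [S.mk + f₀.env - 3]
11. n4.wid = "ur"  ["ur"]
12. n4.lim = false  [f₁.env > 13]
13. n2.live = -5  [f.env - 34]
14. n7.tag = "rx"  ["rx"]
15. n8.mk = 29  [len(C.tag) + 27]
16. n9.idx = -3  [terminal]
17. n10.live = 15  [terminal]
18. n8.acc = 0  [S.mk * 3 - 87]
19. n8.wid = "zy"  ["zy"]
20. n8.lim = true  [true]
21. n11.ok = -6  [S.acc - 6]
22. n12.env = -5  [terminal]
23. n13.idx = 1  [terminal]
24. n14.idx = 27  [terminal]
25. n11.lab = false  [f.env == c₁.idx]
26. n7.key = true  [S.acc > -1]
27. n15.ok = 8  [terminal]
28. n1.lab = false  [C.key == false]
29. n0.acc = 17  [S.mk + 12]
30. n0.wid = "xp"  ["xp"]
31. n0.lim = false  [A.lab == true]

8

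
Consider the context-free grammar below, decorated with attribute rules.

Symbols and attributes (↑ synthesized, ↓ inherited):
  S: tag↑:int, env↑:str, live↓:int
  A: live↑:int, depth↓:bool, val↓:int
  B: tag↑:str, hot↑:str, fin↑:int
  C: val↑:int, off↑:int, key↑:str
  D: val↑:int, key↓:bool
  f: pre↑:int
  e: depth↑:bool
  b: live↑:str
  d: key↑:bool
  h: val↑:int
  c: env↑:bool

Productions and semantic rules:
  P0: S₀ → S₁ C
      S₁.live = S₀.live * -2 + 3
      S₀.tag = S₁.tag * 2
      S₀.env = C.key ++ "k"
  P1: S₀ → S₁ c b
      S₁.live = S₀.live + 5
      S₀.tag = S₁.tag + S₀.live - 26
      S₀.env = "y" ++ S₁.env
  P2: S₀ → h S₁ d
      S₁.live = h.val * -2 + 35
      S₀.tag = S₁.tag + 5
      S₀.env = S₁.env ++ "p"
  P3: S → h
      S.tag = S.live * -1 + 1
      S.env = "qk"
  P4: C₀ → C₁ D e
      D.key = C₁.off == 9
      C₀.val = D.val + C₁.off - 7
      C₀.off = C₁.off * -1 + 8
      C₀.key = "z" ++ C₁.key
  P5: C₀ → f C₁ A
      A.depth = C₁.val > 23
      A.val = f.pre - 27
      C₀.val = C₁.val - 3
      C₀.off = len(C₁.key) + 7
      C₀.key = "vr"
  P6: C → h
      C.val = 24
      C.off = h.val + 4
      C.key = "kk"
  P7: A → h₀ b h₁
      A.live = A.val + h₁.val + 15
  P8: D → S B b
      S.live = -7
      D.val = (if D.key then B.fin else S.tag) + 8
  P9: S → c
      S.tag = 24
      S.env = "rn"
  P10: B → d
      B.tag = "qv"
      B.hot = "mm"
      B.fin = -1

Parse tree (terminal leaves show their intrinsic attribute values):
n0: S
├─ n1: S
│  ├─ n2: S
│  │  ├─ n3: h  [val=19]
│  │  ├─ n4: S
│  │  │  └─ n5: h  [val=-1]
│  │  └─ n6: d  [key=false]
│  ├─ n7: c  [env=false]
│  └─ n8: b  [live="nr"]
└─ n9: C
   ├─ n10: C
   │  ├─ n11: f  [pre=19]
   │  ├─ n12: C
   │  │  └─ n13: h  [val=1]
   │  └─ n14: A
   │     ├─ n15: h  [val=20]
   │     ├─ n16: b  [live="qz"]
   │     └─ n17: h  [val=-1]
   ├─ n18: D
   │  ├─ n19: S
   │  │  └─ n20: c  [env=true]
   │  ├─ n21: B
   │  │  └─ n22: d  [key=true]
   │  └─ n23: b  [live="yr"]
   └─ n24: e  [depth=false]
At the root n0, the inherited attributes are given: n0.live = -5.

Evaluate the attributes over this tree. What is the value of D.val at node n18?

1. n0.live = -5  [given at root]
2. n1.live = 13  [S₀.live * -2 + 3]
3. n2.live = 18  [S₀.live + 5]
4. n3.val = 19  [terminal]
5. n4.live = -3  [h.val * -2 + 35]
6. n5.val = -1  [terminal]
7. n4.tag = 4  [S.live * -1 + 1]
8. n4.env = "qk"  ["qk"]
9. n6.key = false  [terminal]
10. n2.tag = 9  [S₁.tag + 5]
11. n2.env = "qkp"  [S₁.env ++ "p"]
12. n7.env = false  [terminal]
13. n8.live = "nr"  [terminal]
14. n1.tag = -4  [S₁.tag + S₀.live - 26]
15. n1.env = "yqkp"  ["y" ++ S₁.env]
16. n11.pre = 19  [terminal]
17. n13.val = 1  [terminal]
18. n12.val = 24  [24]
19. n12.off = 5  [h.val + 4]
20. n12.key = "kk"  ["kk"]
21. n14.depth = true  [C₁.val > 23]
22. n14.val = -8  [f.pre - 27]
23. n15.val = 20  [terminal]
24. n16.live = "qz"  [terminal]
25. n17.val = -1  [terminal]
26. n14.live = 6  [A.val + h₁.val + 15]
27. n10.val = 21  [C₁.val - 3]
28. n10.off = 9  [len(C₁.key) + 7]
29. n10.key = "vr"  ["vr"]
30. n18.key = true  [C₁.off == 9]
31. n19.live = -7  [-7]
32. n20.env = true  [terminal]
33. n19.tag = 24  [24]
34. n19.env = "rn"  ["rn"]
35. n22.key = true  [terminal]
36. n21.tag = "qv"  ["qv"]
37. n21.hot = "mm"  ["mm"]
38. n21.fin = -1  [-1]
39. n23.live = "yr"  [terminal]
40. n18.val = 7  [(if D.key then B.fin else S.tag) + 8]
41. n24.depth = false  [terminal]
42. n9.val = 9  [D.val + C₁.off - 7]
43. n9.off = -1  [C₁.off * -1 + 8]
44. n9.key = "zvr"  ["z" ++ C₁.key]
45. n0.tag = -8  [S₁.tag * 2]
46. n0.env = "zvrk"  [C.key ++ "k"]

7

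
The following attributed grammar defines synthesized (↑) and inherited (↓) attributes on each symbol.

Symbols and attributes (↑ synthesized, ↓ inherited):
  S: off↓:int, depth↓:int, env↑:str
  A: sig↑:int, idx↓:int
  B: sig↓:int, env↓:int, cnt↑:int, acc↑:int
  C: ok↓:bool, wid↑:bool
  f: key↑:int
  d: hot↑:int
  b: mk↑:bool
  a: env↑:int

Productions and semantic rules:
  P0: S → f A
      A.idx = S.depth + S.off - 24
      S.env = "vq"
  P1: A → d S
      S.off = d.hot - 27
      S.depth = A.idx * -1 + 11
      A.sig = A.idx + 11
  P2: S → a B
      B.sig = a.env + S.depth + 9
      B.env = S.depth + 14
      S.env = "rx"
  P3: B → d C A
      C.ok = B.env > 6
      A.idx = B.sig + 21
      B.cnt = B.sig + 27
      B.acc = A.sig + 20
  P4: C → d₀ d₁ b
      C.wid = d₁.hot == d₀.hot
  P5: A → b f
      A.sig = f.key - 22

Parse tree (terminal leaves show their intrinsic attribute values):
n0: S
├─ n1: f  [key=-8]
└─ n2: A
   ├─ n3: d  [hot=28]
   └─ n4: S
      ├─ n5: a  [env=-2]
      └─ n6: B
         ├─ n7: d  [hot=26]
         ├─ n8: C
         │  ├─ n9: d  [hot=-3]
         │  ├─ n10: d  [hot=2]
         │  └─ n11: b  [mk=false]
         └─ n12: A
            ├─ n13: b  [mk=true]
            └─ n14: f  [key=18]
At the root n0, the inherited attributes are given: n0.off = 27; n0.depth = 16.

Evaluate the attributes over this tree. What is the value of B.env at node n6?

6

1. n0.off = 27  [given at root]
2. n0.depth = 16  [given at root]
3. n1.key = -8  [terminal]
4. n2.idx = 19  [S.depth + S.off - 24]
5. n3.hot = 28  [terminal]
6. n4.off = 1  [d.hot - 27]
7. n4.depth = -8  [A.idx * -1 + 11]
8. n5.env = -2  [terminal]
9. n6.sig = -1  [a.env + S.depth + 9]
10. n6.env = 6  [S.depth + 14]
11. n7.hot = 26  [terminal]
12. n8.ok = false  [B.env > 6]
13. n9.hot = -3  [terminal]
14. n10.hot = 2  [terminal]
15. n11.mk = false  [terminal]
16. n8.wid = false  [d₁.hot == d₀.hot]
17. n12.idx = 20  [B.sig + 21]
18. n13.mk = true  [terminal]
19. n14.key = 18  [terminal]
20. n12.sig = -4  [f.key - 22]
21. n6.cnt = 26  [B.sig + 27]
22. n6.acc = 16  [A.sig + 20]
23. n4.env = "rx"  ["rx"]
24. n2.sig = 30  [A.idx + 11]
25. n0.env = "vq"  ["vq"]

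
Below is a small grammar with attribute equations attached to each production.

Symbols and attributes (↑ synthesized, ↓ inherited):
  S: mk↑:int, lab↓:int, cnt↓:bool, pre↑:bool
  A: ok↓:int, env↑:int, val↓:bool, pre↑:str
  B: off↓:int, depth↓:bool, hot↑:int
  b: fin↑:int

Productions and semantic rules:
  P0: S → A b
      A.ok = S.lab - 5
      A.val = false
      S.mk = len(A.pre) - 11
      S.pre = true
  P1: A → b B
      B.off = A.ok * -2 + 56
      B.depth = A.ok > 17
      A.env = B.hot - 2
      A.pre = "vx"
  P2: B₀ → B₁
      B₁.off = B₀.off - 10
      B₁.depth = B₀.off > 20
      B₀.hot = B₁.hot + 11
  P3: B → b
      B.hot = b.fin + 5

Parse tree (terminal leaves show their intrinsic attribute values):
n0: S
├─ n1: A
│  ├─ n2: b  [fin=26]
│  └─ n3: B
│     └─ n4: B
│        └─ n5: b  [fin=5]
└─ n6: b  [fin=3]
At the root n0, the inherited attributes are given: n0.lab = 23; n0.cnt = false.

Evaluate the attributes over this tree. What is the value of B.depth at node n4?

false

1. n0.lab = 23  [given at root]
2. n0.cnt = false  [given at root]
3. n1.ok = 18  [S.lab - 5]
4. n1.val = false  [false]
5. n2.fin = 26  [terminal]
6. n3.off = 20  [A.ok * -2 + 56]
7. n3.depth = true  [A.ok > 17]
8. n4.off = 10  [B₀.off - 10]
9. n4.depth = false  [B₀.off > 20]
10. n5.fin = 5  [terminal]
11. n4.hot = 10  [b.fin + 5]
12. n3.hot = 21  [B₁.hot + 11]
13. n1.env = 19  [B.hot - 2]
14. n1.pre = "vx"  ["vx"]
15. n6.fin = 3  [terminal]
16. n0.mk = -9  [len(A.pre) - 11]
17. n0.pre = true  [true]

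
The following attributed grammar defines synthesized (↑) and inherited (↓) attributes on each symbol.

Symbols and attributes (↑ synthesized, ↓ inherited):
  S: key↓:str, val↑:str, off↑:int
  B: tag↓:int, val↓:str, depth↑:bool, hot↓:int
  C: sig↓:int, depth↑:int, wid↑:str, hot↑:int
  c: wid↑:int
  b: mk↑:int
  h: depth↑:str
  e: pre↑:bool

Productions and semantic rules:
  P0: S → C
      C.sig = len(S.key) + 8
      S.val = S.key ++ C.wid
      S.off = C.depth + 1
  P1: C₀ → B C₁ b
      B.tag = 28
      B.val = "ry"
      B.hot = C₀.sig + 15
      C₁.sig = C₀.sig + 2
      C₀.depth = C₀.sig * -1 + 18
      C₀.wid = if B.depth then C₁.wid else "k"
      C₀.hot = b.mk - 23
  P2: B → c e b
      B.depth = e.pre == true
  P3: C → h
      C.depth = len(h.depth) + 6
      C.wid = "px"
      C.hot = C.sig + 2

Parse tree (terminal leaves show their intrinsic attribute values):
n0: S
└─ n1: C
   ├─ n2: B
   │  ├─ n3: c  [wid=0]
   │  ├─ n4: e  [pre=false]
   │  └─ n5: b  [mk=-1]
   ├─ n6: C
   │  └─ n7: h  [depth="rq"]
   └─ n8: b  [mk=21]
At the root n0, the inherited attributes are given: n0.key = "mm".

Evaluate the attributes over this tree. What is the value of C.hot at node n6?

1. n0.key = "mm"  [given at root]
2. n1.sig = 10  [len(S.key) + 8]
3. n2.tag = 28  [28]
4. n2.val = "ry"  ["ry"]
5. n2.hot = 25  [C₀.sig + 15]
6. n3.wid = 0  [terminal]
7. n4.pre = false  [terminal]
8. n5.mk = -1  [terminal]
9. n2.depth = false  [e.pre == true]
10. n6.sig = 12  [C₀.sig + 2]
11. n7.depth = "rq"  [terminal]
12. n6.depth = 8  [len(h.depth) + 6]
13. n6.wid = "px"  ["px"]
14. n6.hot = 14  [C.sig + 2]
15. n8.mk = 21  [terminal]
16. n1.depth = 8  [C₀.sig * -1 + 18]
17. n1.wid = "k"  [if B.depth then C₁.wid else "k"]
18. n1.hot = -2  [b.mk - 23]
19. n0.val = "mmk"  [S.key ++ C.wid]
20. n0.off = 9  [C.depth + 1]

14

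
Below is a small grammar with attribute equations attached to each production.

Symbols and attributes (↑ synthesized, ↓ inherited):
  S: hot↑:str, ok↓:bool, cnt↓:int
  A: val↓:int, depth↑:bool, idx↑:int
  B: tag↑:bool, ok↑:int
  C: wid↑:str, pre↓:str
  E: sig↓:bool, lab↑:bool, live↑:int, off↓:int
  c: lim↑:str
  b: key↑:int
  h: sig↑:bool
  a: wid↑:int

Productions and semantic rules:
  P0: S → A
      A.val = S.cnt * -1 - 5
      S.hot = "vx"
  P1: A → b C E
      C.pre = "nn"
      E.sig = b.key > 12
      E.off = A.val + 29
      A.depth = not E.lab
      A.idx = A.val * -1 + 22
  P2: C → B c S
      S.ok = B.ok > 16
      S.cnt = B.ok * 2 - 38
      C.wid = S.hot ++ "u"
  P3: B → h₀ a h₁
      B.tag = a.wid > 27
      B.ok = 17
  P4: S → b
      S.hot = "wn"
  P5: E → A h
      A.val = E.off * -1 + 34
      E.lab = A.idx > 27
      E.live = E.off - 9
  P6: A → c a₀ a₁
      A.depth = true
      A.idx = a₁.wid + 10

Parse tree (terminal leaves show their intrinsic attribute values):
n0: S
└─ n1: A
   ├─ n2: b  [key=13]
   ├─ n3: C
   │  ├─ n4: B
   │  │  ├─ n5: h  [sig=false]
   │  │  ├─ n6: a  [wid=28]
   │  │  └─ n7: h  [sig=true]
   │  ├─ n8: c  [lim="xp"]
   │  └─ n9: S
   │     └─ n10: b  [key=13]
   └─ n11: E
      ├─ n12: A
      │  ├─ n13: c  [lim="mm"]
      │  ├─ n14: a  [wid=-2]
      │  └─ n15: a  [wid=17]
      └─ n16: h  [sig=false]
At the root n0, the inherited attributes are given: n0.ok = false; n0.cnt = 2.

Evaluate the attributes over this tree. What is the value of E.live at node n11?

1. n0.ok = false  [given at root]
2. n0.cnt = 2  [given at root]
3. n1.val = -7  [S.cnt * -1 - 5]
4. n2.key = 13  [terminal]
5. n3.pre = "nn"  ["nn"]
6. n5.sig = false  [terminal]
7. n6.wid = 28  [terminal]
8. n7.sig = true  [terminal]
9. n4.tag = true  [a.wid > 27]
10. n4.ok = 17  [17]
11. n8.lim = "xp"  [terminal]
12. n9.ok = true  [B.ok > 16]
13. n9.cnt = -4  [B.ok * 2 - 38]
14. n10.key = 13  [terminal]
15. n9.hot = "wn"  ["wn"]
16. n3.wid = "wnu"  [S.hot ++ "u"]
17. n11.sig = true  [b.key > 12]
18. n11.off = 22  [A.val + 29]
19. n12.val = 12  [E.off * -1 + 34]
20. n13.lim = "mm"  [terminal]
21. n14.wid = -2  [terminal]
22. n15.wid = 17  [terminal]
23. n12.depth = true  [true]
24. n12.idx = 27  [a₁.wid + 10]
25. n16.sig = false  [terminal]
26. n11.lab = false  [A.idx > 27]
27. n11.live = 13  [E.off - 9]
28. n1.depth = true  [not E.lab]
29. n1.idx = 29  [A.val * -1 + 22]
30. n0.hot = "vx"  ["vx"]

13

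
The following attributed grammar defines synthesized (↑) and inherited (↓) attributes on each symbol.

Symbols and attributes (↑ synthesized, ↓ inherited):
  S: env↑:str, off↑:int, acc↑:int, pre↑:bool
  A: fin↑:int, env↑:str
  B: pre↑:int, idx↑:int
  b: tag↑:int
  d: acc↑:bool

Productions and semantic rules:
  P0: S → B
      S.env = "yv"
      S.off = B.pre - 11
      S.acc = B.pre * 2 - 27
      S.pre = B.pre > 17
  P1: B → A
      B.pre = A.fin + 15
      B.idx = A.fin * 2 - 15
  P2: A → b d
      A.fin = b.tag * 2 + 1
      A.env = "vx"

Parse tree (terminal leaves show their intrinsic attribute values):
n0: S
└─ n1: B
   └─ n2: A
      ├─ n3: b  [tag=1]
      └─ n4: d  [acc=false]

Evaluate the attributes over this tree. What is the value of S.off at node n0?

7

1. n3.tag = 1  [terminal]
2. n4.acc = false  [terminal]
3. n2.fin = 3  [b.tag * 2 + 1]
4. n2.env = "vx"  ["vx"]
5. n1.pre = 18  [A.fin + 15]
6. n1.idx = -9  [A.fin * 2 - 15]
7. n0.env = "yv"  ["yv"]
8. n0.off = 7  [B.pre - 11]
9. n0.acc = 9  [B.pre * 2 - 27]
10. n0.pre = true  [B.pre > 17]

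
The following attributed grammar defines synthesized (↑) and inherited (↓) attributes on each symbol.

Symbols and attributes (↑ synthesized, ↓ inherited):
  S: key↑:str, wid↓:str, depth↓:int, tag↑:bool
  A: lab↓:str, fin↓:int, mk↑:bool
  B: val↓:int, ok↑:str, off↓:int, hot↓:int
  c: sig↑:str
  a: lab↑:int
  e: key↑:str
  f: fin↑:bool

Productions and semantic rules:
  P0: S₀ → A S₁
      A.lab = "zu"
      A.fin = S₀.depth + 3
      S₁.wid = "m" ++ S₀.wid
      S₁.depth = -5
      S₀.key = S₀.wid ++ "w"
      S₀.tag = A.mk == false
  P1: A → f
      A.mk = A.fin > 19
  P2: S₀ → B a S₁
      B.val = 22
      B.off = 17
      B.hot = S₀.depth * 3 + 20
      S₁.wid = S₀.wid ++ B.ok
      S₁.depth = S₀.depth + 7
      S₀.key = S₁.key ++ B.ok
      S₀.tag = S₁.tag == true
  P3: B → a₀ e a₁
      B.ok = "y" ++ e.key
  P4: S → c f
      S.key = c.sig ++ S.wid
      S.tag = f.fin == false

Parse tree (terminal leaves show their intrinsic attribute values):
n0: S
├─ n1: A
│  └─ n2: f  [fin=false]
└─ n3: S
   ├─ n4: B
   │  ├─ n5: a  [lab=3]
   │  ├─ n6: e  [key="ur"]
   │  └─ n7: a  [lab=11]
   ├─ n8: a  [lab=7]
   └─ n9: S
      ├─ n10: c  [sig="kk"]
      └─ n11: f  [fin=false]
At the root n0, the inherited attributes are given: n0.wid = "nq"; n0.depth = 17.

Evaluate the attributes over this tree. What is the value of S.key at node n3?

"kkmnqyuryur"

1. n0.wid = "nq"  [given at root]
2. n0.depth = 17  [given at root]
3. n1.lab = "zu"  ["zu"]
4. n1.fin = 20  [S₀.depth + 3]
5. n2.fin = false  [terminal]
6. n1.mk = true  [A.fin > 19]
7. n3.wid = "mnq"  ["m" ++ S₀.wid]
8. n3.depth = -5  [-5]
9. n4.val = 22  [22]
10. n4.off = 17  [17]
11. n4.hot = 5  [S₀.depth * 3 + 20]
12. n5.lab = 3  [terminal]
13. n6.key = "ur"  [terminal]
14. n7.lab = 11  [terminal]
15. n4.ok = "yur"  ["y" ++ e.key]
16. n8.lab = 7  [terminal]
17. n9.wid = "mnqyur"  [S₀.wid ++ B.ok]
18. n9.depth = 2  [S₀.depth + 7]
19. n10.sig = "kk"  [terminal]
20. n11.fin = false  [terminal]
21. n9.key = "kkmnqyur"  [c.sig ++ S.wid]
22. n9.tag = true  [f.fin == false]
23. n3.key = "kkmnqyuryur"  [S₁.key ++ B.ok]
24. n3.tag = true  [S₁.tag == true]
25. n0.key = "nqw"  [S₀.wid ++ "w"]
26. n0.tag = false  [A.mk == false]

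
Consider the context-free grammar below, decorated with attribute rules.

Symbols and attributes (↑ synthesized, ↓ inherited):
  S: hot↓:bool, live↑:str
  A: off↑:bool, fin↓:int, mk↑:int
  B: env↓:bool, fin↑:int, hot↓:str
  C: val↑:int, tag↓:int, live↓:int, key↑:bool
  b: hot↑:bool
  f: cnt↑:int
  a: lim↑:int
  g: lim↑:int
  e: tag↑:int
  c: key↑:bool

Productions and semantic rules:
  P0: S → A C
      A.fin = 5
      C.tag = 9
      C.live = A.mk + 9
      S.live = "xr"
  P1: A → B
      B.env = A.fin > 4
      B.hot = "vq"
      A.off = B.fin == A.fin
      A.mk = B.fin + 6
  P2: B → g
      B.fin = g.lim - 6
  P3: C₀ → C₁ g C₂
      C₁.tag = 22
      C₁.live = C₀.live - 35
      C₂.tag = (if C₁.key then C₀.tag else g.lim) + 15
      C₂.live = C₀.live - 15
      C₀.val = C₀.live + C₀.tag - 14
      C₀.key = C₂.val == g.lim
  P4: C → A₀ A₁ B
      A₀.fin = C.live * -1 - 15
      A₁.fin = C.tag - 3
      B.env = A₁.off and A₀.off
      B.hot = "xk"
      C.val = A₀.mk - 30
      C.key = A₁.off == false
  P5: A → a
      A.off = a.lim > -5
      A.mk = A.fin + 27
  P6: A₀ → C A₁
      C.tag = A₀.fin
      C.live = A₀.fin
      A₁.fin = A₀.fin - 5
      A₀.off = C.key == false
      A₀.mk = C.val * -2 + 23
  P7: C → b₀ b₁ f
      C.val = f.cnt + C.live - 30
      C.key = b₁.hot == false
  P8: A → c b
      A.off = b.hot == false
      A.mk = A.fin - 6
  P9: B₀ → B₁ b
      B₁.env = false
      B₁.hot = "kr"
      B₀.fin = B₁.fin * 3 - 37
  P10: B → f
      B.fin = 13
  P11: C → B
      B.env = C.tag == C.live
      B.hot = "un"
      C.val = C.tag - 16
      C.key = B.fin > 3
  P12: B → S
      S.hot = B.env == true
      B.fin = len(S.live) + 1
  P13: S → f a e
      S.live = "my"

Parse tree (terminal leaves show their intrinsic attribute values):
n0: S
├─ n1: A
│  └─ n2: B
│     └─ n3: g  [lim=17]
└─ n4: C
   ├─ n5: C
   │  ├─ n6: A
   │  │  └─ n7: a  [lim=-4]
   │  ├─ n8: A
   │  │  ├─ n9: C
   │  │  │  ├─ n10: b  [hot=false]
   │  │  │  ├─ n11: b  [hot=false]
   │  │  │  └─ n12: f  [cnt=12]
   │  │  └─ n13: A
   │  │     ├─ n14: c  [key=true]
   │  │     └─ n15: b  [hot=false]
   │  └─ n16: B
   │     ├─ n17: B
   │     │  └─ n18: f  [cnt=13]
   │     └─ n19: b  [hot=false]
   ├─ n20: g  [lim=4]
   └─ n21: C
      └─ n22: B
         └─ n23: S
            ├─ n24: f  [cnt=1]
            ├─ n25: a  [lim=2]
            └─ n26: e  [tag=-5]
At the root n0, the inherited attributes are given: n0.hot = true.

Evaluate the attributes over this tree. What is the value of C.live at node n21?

1. n0.hot = true  [given at root]
2. n1.fin = 5  [5]
3. n2.env = true  [A.fin > 4]
4. n2.hot = "vq"  ["vq"]
5. n3.lim = 17  [terminal]
6. n2.fin = 11  [g.lim - 6]
7. n1.off = false  [B.fin == A.fin]
8. n1.mk = 17  [B.fin + 6]
9. n4.tag = 9  [9]
10. n4.live = 26  [A.mk + 9]
11. n5.tag = 22  [22]
12. n5.live = -9  [C₀.live - 35]
13. n6.fin = -6  [C.live * -1 - 15]
14. n7.lim = -4  [terminal]
15. n6.off = true  [a.lim > -5]
16. n6.mk = 21  [A.fin + 27]
17. n8.fin = 19  [C.tag - 3]
18. n9.tag = 19  [A₀.fin]
19. n9.live = 19  [A₀.fin]
20. n10.hot = false  [terminal]
21. n11.hot = false  [terminal]
22. n12.cnt = 12  [terminal]
23. n9.val = 1  [f.cnt + C.live - 30]
24. n9.key = true  [b₁.hot == false]
25. n13.fin = 14  [A₀.fin - 5]
26. n14.key = true  [terminal]
27. n15.hot = false  [terminal]
28. n13.off = true  [b.hot == false]
29. n13.mk = 8  [A.fin - 6]
30. n8.off = false  [C.key == false]
31. n8.mk = 21  [C.val * -2 + 23]
32. n16.env = false  [A₁.off and A₀.off]
33. n16.hot = "xk"  ["xk"]
34. n17.env = false  [false]
35. n17.hot = "kr"  ["kr"]
36. n18.cnt = 13  [terminal]
37. n17.fin = 13  [13]
38. n19.hot = false  [terminal]
39. n16.fin = 2  [B₁.fin * 3 - 37]
40. n5.val = -9  [A₀.mk - 30]
41. n5.key = true  [A₁.off == false]
42. n20.lim = 4  [terminal]
43. n21.tag = 24  [(if C₁.key then C₀.tag else g.lim) + 15]
44. n21.live = 11  [C₀.live - 15]
45. n22.env = false  [C.tag == C.live]
46. n22.hot = "un"  ["un"]
47. n23.hot = false  [B.env == true]
48. n24.cnt = 1  [terminal]
49. n25.lim = 2  [terminal]
50. n26.tag = -5  [terminal]
51. n23.live = "my"  ["my"]
52. n22.fin = 3  [len(S.live) + 1]
53. n21.val = 8  [C.tag - 16]
54. n21.key = false  [B.fin > 3]
55. n4.val = 21  [C₀.live + C₀.tag - 14]
56. n4.key = false  [C₂.val == g.lim]
57. n0.live = "xr"  ["xr"]

11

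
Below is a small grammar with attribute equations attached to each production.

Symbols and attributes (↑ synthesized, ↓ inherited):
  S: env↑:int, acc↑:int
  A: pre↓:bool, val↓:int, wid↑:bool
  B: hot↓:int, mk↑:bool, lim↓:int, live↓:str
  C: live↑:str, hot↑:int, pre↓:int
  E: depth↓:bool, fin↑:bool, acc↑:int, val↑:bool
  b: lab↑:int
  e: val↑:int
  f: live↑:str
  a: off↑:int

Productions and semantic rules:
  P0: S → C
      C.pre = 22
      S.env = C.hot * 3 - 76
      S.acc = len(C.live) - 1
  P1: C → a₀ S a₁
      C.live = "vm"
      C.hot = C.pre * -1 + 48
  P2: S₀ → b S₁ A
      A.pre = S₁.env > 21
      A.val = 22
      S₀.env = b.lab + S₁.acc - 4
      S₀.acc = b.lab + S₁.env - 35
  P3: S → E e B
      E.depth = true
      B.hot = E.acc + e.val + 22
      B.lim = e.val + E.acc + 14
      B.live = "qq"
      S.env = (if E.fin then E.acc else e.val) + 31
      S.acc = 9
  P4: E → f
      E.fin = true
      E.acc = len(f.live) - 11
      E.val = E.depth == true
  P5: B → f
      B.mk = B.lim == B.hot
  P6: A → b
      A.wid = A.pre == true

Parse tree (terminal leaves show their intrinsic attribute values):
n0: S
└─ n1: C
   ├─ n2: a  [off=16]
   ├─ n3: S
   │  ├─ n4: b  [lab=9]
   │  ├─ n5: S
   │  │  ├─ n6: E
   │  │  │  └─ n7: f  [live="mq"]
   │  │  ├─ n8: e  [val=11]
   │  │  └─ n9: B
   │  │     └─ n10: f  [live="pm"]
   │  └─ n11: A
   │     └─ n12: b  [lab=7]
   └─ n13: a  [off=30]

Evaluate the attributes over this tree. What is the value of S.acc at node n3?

1. n1.pre = 22  [22]
2. n2.off = 16  [terminal]
3. n4.lab = 9  [terminal]
4. n6.depth = true  [true]
5. n7.live = "mq"  [terminal]
6. n6.fin = true  [true]
7. n6.acc = -9  [len(f.live) - 11]
8. n6.val = true  [E.depth == true]
9. n8.val = 11  [terminal]
10. n9.hot = 24  [E.acc + e.val + 22]
11. n9.lim = 16  [e.val + E.acc + 14]
12. n9.live = "qq"  ["qq"]
13. n10.live = "pm"  [terminal]
14. n9.mk = false  [B.lim == B.hot]
15. n5.env = 22  [(if E.fin then E.acc else e.val) + 31]
16. n5.acc = 9  [9]
17. n11.pre = true  [S₁.env > 21]
18. n11.val = 22  [22]
19. n12.lab = 7  [terminal]
20. n11.wid = true  [A.pre == true]
21. n3.env = 14  [b.lab + S₁.acc - 4]
22. n3.acc = -4  [b.lab + S₁.env - 35]
23. n13.off = 30  [terminal]
24. n1.live = "vm"  ["vm"]
25. n1.hot = 26  [C.pre * -1 + 48]
26. n0.env = 2  [C.hot * 3 - 76]
27. n0.acc = 1  [len(C.live) - 1]

-4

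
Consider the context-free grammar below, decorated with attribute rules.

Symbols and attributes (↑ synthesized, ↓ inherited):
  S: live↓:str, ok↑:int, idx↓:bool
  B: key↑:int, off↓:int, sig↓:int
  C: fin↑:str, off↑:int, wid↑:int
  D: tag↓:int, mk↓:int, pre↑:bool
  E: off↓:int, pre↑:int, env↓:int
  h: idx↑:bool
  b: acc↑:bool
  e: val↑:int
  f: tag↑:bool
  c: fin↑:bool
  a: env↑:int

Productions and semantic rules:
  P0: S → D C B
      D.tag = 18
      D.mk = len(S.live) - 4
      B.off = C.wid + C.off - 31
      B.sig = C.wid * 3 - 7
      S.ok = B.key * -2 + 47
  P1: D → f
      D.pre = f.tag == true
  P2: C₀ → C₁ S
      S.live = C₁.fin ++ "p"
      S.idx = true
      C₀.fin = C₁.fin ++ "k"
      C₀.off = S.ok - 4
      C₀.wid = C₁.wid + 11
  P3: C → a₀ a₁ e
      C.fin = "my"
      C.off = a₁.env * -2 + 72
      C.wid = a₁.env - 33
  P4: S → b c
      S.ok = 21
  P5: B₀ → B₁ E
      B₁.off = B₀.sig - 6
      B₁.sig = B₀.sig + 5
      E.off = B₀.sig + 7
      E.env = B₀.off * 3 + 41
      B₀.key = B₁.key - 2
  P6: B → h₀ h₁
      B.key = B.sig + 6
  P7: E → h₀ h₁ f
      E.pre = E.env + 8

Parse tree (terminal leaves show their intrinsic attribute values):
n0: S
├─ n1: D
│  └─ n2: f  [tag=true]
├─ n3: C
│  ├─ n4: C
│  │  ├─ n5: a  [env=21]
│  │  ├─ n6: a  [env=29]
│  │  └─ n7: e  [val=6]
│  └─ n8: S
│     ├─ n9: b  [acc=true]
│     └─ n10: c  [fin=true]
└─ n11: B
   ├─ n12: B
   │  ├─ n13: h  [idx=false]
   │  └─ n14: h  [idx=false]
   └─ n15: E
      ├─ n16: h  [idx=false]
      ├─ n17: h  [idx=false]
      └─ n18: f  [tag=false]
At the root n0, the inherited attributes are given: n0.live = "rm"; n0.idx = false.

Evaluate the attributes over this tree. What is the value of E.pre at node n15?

28

1. n0.live = "rm"  [given at root]
2. n0.idx = false  [given at root]
3. n1.tag = 18  [18]
4. n1.mk = -2  [len(S.live) - 4]
5. n2.tag = true  [terminal]
6. n1.pre = true  [f.tag == true]
7. n5.env = 21  [terminal]
8. n6.env = 29  [terminal]
9. n7.val = 6  [terminal]
10. n4.fin = "my"  ["my"]
11. n4.off = 14  [a₁.env * -2 + 72]
12. n4.wid = -4  [a₁.env - 33]
13. n8.live = "myp"  [C₁.fin ++ "p"]
14. n8.idx = true  [true]
15. n9.acc = true  [terminal]
16. n10.fin = true  [terminal]
17. n8.ok = 21  [21]
18. n3.fin = "myk"  [C₁.fin ++ "k"]
19. n3.off = 17  [S.ok - 4]
20. n3.wid = 7  [C₁.wid + 11]
21. n11.off = -7  [C.wid + C.off - 31]
22. n11.sig = 14  [C.wid * 3 - 7]
23. n12.off = 8  [B₀.sig - 6]
24. n12.sig = 19  [B₀.sig + 5]
25. n13.idx = false  [terminal]
26. n14.idx = false  [terminal]
27. n12.key = 25  [B.sig + 6]
28. n15.off = 21  [B₀.sig + 7]
29. n15.env = 20  [B₀.off * 3 + 41]
30. n16.idx = false  [terminal]
31. n17.idx = false  [terminal]
32. n18.tag = false  [terminal]
33. n15.pre = 28  [E.env + 8]
34. n11.key = 23  [B₁.key - 2]
35. n0.ok = 1  [B.key * -2 + 47]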